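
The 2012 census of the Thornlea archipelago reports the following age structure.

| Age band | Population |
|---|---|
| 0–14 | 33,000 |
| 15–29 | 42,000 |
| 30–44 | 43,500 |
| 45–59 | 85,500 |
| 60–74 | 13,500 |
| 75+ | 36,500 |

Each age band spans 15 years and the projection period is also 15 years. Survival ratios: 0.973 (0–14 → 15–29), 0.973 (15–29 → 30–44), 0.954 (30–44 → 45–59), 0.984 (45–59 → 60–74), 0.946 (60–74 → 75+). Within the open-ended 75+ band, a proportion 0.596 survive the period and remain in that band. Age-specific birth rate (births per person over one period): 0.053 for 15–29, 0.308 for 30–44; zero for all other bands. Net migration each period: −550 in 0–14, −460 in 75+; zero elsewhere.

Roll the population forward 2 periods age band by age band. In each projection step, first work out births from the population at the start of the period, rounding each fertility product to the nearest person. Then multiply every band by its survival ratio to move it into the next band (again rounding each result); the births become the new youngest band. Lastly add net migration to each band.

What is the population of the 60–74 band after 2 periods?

40835

Numbering the bands 1..6 from youngest to oldest:
After projecting period 1:
Births: 42000 * 0.053 = 2226  |  43500 * 0.308 = 13398 → total 15624
Band 2: 33000 * 0.973 = 32109
Band 3: 42000 * 0.973 = 40866
Band 4: 43500 * 0.954 = 41499
Band 5: 85500 * 0.984 = 84132
Band 6: 13500 * 0.946 + 36500 * 0.596 = 12771 + 21754 = 34525
Net migration: Band 1 − 550 → 15074; Band 6 − 460 → 34065
End of period: [15074, 32109, 40866, 41499, 84132, 34065]
After projecting period 2:
Births: 32109 * 0.053 = 1702  |  40866 * 0.308 = 12587 → total 14289
Band 2: 15074 * 0.973 = 14667
Band 3: 32109 * 0.973 = 31242
Band 4: 40866 * 0.954 = 38986
Band 5: 41499 * 0.984 = 40835
Band 6: 84132 * 0.946 + 34065 * 0.596 = 79589 + 20303 = 99892
Net migration: Band 1 − 550 → 13739; Band 6 − 460 → 99432
End of period: [13739, 14667, 31242, 38986, 40835, 99432]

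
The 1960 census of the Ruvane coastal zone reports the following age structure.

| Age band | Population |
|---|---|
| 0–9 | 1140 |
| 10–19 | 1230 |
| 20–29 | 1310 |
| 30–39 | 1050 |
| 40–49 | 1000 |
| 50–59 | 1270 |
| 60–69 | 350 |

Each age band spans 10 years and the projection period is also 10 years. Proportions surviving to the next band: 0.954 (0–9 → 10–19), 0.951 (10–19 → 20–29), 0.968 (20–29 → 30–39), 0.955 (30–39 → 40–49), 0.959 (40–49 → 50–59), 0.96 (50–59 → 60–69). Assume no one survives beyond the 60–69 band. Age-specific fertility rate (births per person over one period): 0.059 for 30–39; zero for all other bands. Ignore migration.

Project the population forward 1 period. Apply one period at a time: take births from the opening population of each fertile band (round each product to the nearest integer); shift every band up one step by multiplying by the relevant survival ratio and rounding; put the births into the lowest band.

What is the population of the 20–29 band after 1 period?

1170

Period 1:
Births: 1050 × 0.059 = 62
10–19: 1140 × 0.954 = 1088
20–29: 1230 × 0.951 = 1170
30–39: 1310 × 0.968 = 1268
40–49: 1050 × 0.955 = 1003
50–59: 1000 × 0.959 = 959
60–69: 1270 × 0.96 = 1219
→ [62, 1088, 1170, 1268, 1003, 959, 1219]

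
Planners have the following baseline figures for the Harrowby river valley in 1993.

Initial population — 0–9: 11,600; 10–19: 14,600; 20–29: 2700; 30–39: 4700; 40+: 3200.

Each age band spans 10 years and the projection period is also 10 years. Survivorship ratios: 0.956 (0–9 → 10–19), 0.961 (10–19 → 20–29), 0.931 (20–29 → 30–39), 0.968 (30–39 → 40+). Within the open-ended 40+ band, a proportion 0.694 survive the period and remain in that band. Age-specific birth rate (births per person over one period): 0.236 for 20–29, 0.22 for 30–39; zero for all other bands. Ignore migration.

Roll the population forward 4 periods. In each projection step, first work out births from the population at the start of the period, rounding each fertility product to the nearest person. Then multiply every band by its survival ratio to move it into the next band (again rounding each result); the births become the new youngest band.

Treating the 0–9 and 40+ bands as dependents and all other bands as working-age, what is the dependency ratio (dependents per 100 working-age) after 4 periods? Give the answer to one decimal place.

240.5

Call the bands 1 to 5, youngest first.
Period 1.
Births: 2700 × 0.236 = 637, 4700 × 0.22 = 1034 ⇒ total 1671
Band 2: 11600 × 0.956 = 11090
Band 3: 14600 × 0.961 = 14031
Band 4: 2700 × 0.931 = 2514
Band 5: 4700 × 0.968 + 3200 × 0.694 = 4550 + 2221 = 6771
Giving 1671 / 11090 / 14031 / 2514 / 6771.
Period 2.
Births: 14031 × 0.236 = 3311, 2514 × 0.22 = 553 ⇒ total 3864
Band 2: 1671 × 0.956 = 1597
Band 3: 11090 × 0.961 = 10657
Band 4: 14031 × 0.931 = 13063
Band 5: 2514 × 0.968 + 6771 × 0.694 = 2434 + 4699 = 7133
Giving 3864 / 1597 / 10657 / 13063 / 7133.
Period 3.
Births: 10657 × 0.236 = 2515, 13063 × 0.22 = 2874 ⇒ total 5389
Band 2: 3864 × 0.956 = 3694
Band 3: 1597 × 0.961 = 1535
Band 4: 10657 × 0.931 = 9922
Band 5: 13063 × 0.968 + 7133 × 0.694 = 12645 + 4950 = 17595
Giving 5389 / 3694 / 1535 / 9922 / 17595.
Period 4.
Births: 1535 × 0.236 = 362, 9922 × 0.22 = 2183 ⇒ total 2545
Band 2: 5389 × 0.956 = 5152
Band 3: 3694 × 0.961 = 3550
Band 4: 1535 × 0.931 = 1429
Band 5: 9922 × 0.968 + 17595 × 0.694 = 9604 + 12211 = 21815
Giving 2545 / 5152 / 3550 / 1429 / 21815.
Dependents (band 0–9 + band 40+) = 2545 + 21815 = 24360; working-age = 10131; ratio = 24360/10131 × 100 = 240.5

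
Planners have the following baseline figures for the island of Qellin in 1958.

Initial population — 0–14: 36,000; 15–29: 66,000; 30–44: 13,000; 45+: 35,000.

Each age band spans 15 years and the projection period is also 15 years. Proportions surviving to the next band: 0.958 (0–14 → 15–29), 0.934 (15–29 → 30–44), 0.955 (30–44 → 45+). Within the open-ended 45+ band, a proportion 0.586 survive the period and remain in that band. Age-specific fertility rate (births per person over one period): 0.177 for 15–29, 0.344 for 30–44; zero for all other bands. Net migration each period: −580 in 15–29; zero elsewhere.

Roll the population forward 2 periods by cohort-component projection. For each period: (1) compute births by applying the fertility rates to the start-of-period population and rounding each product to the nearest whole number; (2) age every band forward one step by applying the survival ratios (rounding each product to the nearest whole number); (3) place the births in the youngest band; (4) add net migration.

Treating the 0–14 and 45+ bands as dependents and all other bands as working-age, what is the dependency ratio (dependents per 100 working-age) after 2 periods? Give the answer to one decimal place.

Numbering the bands 1..4 from youngest to oldest:
After projecting period 1:
Births: 66000 × 0.177 = 11682 ; 13000 × 0.344 = 4472 ⇒ total 16154
Band 2: 36000 × 0.958 = 34488
Band 3: 66000 × 0.934 = 61644
Band 4: 13000 × 0.955 + 35000 × 0.586 = 12415 + 20510 = 32925
Net migration: Band 2 − 580 → 33908
Giving 16154 / 33908 / 61644 / 32925.
After projecting period 2:
Births: 33908 × 0.177 = 6002 ; 61644 × 0.344 = 21206 ⇒ total 27208
Band 2: 16154 × 0.958 = 15476
Band 3: 33908 × 0.934 = 31670
Band 4: 61644 × 0.955 + 32925 × 0.586 = 58870 + 19294 = 78164
Net migration: Band 2 − 580 → 14896
Giving 27208 / 14896 / 31670 / 78164.
Dependents (band 0–14 + band 45+) = 27208 + 78164 = 105372; working-age = 46566; ratio = 105372/46566 × 100 = 226.3

226.3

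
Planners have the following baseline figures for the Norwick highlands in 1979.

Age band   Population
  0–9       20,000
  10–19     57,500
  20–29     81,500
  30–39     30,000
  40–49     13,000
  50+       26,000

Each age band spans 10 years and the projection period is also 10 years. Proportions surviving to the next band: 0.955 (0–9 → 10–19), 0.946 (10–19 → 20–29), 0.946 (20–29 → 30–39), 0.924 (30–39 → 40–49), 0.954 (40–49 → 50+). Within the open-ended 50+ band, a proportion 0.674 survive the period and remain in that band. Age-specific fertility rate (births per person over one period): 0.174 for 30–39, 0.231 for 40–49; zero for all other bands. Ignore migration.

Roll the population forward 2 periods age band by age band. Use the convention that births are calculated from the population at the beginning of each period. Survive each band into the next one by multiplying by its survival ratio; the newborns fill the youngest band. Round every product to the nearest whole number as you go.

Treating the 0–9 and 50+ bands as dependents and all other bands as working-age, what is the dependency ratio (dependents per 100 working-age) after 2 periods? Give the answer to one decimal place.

(Groups numbered youngest = 1 to oldest = 6.)
Period 1.
Births: 30000 * 0.174 = 5220 ; 13000 * 0.231 = 3003 → 8223
Group 2: 20000 * 0.955 = 19100
Group 3: 57500 * 0.946 = 54395
Group 4: 81500 * 0.946 = 77099
Group 5: 30000 * 0.924 = 27720
Group 6: 13000 * 0.954 + 26000 * 0.674 = 12402 + 17524 = 29926
Giving 8223 / 19100 / 54395 / 77099 / 27720 / 29926.
Period 2.
Births: 77099 * 0.174 = 13415 ; 27720 * 0.231 = 6403 → 19818
Group 2: 8223 * 0.955 = 7853
Group 3: 19100 * 0.946 = 18069
Group 4: 54395 * 0.946 = 51458
Group 5: 77099 * 0.924 = 71239
Group 6: 27720 * 0.954 + 29926 * 0.674 = 26445 + 20170 = 46615
Giving 19818 / 7853 / 18069 / 51458 / 71239 / 46615.
Dependents (band 0–9 + band 50+) = 19818 + 46615 = 66433; working-age = 148619; ratio = 66433/148619 × 100 = 44.7

44.7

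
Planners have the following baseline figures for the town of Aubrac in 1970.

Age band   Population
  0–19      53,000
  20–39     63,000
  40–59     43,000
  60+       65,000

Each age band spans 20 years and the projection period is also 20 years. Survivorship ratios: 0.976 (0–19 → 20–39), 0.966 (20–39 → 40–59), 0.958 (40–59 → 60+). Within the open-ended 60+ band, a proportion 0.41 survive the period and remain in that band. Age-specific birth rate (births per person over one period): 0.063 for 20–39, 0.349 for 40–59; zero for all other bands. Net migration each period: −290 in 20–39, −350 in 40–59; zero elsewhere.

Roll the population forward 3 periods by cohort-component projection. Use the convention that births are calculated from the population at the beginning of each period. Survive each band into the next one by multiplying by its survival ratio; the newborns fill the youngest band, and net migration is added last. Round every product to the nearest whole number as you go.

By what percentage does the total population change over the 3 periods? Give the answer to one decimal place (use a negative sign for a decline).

-36.8

Let group 1 be 0–19 through group 4 = 60+.
After projecting period 1:
Births: 63000 × 0.063 = 3969 ; 43000 × 0.349 = 15007 → total 18976
Group 2: 53000 × 0.976 = 51728
Group 3: 63000 × 0.966 = 60858
Group 4: 43000 × 0.958 + 65000 × 0.41 = 41194 + 26650 = 67844
Net migration: Group 2 − 290 → 51438; Group 3 − 350 → 60508
→ [18976, 51438, 60508, 67844]
After projecting period 2:
Births: 51438 × 0.063 = 3241 ; 60508 × 0.349 = 21117 → total 24358
Group 2: 18976 × 0.976 = 18521
Group 3: 51438 × 0.966 = 49689
Group 4: 60508 × 0.958 + 67844 × 0.41 = 57967 + 27816 = 85783
Net migration: Group 2 − 290 → 18231; Group 3 − 350 → 49339
→ [24358, 18231, 49339, 85783]
After projecting period 3:
Births: 18231 × 0.063 = 1149 ; 49339 × 0.349 = 17219 → total 18368
Group 2: 24358 × 0.976 = 23773
Group 3: 18231 × 0.966 = 17611
Group 4: 49339 × 0.958 + 85783 × 0.41 = 47267 + 35171 = 82438
Net migration: Group 2 − 290 → 23483; Group 3 − 350 → 17261
→ [18368, 23483, 17261, 82438]
Total: 224000 → 141550; change = -82450; percentage change = -36.8%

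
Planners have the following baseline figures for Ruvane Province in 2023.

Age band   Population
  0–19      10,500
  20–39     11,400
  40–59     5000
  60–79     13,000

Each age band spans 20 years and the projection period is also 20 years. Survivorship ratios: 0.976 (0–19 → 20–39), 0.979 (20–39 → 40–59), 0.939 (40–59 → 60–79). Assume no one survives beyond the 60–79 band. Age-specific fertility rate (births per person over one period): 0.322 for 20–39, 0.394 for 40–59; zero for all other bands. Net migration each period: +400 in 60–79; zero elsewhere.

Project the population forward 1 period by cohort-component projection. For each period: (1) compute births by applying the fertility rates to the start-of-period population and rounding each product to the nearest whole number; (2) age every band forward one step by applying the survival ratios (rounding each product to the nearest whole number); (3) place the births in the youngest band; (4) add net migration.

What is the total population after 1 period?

[period 1]
Births: 11400 * 0.322 = 3671, 5000 * 0.394 = 1970 — total 5641
20–39: 10500 * 0.976 = 10248
40–59: 11400 * 0.979 = 11161
60–79: 5000 * 0.939 = 4695
Net migration: 60–79 + 400 → 5095
End of period: [5641, 10248, 11161, 5095]
Total after period 1: 5641 + 10248 + 11161 + 5095 = 32145

32145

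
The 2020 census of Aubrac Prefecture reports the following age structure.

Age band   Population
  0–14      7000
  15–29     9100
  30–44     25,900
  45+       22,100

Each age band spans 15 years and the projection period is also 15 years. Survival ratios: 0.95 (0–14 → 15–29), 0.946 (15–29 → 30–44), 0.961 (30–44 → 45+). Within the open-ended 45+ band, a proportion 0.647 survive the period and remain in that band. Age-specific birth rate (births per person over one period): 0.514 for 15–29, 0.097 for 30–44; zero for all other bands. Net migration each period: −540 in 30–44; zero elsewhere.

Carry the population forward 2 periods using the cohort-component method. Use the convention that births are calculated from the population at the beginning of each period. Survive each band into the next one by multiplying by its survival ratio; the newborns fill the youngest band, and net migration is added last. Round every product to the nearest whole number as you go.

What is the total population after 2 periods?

49891

[period 1]
Births: 9100 * 0.514 = 4677 ; 25900 * 0.097 = 2512 → 7189
15–29: 7000 * 0.95 = 6650
30–44: 9100 * 0.946 = 8609
45+: 25900 * 0.961 + 22100 * 0.647 = 24890 + 14299 = 39189
Net migration: 30–44 − 540 → 8069
End of period: [7189, 6650, 8069, 39189]
[period 2]
Births: 6650 * 0.514 = 3418 ; 8069 * 0.097 = 783 → 4201
15–29: 7189 * 0.95 = 6830
30–44: 6650 * 0.946 = 6291
45+: 8069 * 0.961 + 39189 * 0.647 = 7754 + 25355 = 33109
Net migration: 30–44 − 540 → 5751
End of period: [4201, 6830, 5751, 33109]
Total after period 2: 4201 + 6830 + 5751 + 33109 = 49891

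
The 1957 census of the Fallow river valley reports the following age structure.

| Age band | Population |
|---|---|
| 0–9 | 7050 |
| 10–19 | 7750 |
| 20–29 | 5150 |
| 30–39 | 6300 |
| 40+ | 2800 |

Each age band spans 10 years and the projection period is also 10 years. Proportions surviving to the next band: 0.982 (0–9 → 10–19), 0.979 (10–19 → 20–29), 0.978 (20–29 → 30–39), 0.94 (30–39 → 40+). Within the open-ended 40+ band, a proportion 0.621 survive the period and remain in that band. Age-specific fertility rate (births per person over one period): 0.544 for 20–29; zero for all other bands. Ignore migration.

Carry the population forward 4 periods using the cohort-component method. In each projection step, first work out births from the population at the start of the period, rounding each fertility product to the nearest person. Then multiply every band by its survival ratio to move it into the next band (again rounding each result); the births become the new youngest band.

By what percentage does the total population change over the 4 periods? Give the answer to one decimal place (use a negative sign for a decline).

After projecting period 1:
Births: 5150 × 0.544 = 2802
10–19: 7050 × 0.982 = 6923
20–29: 7750 × 0.979 = 7587
30–39: 5150 × 0.978 = 5037
40+: 6300 × 0.94 + 2800 × 0.621 = 5922 + 1739 = 7661
End of period: [2802, 6923, 7587, 5037, 7661]
After projecting period 2:
Births: 7587 × 0.544 = 4127
10–19: 2802 × 0.982 = 2752
20–29: 6923 × 0.979 = 6778
30–39: 7587 × 0.978 = 7420
40+: 5037 × 0.94 + 7661 × 0.621 = 4735 + 4757 = 9492
End of period: [4127, 2752, 6778, 7420, 9492]
After projecting period 3:
Births: 6778 × 0.544 = 3687
10–19: 4127 × 0.982 = 4053
20–29: 2752 × 0.979 = 2694
30–39: 6778 × 0.978 = 6629
40+: 7420 × 0.94 + 9492 × 0.621 = 6975 + 5895 = 12870
End of period: [3687, 4053, 2694, 6629, 12870]
After projecting period 4:
Births: 2694 × 0.544 = 1466
10–19: 3687 × 0.982 = 3621
20–29: 4053 × 0.979 = 3968
30–39: 2694 × 0.978 = 2635
40+: 6629 × 0.94 + 12870 × 0.621 = 6231 + 7992 = 14223
End of period: [1466, 3621, 3968, 2635, 14223]
Total: 29050 → 25913; change = -3137; percentage change = -10.8%

-10.8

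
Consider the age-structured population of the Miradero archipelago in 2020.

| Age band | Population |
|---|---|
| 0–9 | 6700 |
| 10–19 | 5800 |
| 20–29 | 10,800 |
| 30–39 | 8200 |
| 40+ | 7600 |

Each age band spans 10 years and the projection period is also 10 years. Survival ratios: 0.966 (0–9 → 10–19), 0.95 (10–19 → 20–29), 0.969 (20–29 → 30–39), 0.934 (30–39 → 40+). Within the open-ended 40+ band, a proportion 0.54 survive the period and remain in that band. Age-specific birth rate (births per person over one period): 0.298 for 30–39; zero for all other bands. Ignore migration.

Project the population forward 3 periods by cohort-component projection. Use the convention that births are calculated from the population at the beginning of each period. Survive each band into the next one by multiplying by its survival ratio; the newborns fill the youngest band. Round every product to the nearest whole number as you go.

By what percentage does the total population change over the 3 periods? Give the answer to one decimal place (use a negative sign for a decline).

[period 1]
Births: 8200 * 0.298 = 2444
10–19: 6700 * 0.966 = 6472
20–29: 5800 * 0.95 = 5510
30–39: 10800 * 0.969 = 10465
40+: 8200 * 0.934 + 7600 * 0.54 = 7659 + 4104 = 11763
Population now: 0–9=2444, 10–19=6472, 20–29=5510, 30–39=10465, 40+=11763
[period 2]
Births: 10465 * 0.298 = 3119
10–19: 2444 * 0.966 = 2361
20–29: 6472 * 0.95 = 6148
30–39: 5510 * 0.969 = 5339
40+: 10465 * 0.934 + 11763 * 0.54 = 9774 + 6352 = 16126
Population now: 0–9=3119, 10–19=2361, 20–29=6148, 30–39=5339, 40+=16126
[period 3]
Births: 5339 * 0.298 = 1591
10–19: 3119 * 0.966 = 3013
20–29: 2361 * 0.95 = 2243
30–39: 6148 * 0.969 = 5957
40+: 5339 * 0.934 + 16126 * 0.54 = 4987 + 8708 = 13695
Population now: 0–9=1591, 10–19=3013, 20–29=2243, 30–39=5957, 40+=13695
Total: 39100 → 26499; change = -12601; percentage change = -32.2%

-32.2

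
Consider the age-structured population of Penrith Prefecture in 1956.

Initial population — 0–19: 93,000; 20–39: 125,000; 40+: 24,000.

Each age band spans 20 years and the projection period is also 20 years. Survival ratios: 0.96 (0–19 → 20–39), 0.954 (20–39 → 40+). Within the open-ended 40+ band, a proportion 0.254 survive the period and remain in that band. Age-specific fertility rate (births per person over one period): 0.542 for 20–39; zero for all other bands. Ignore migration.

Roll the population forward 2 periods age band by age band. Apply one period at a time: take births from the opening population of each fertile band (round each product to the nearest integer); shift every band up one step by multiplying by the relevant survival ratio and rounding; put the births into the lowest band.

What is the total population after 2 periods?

230441

(Groups numbered youngest = 1 to oldest = 3.)
— Period 1 —
Births: 125000 × 0.542 = 67750
Group 2: 93000 × 0.96 = 89280
Group 3: 125000 × 0.954 + 24000 × 0.254 = 119250 + 6096 = 125346
Giving 67750 / 89280 / 125346.
— Period 2 —
Births: 89280 × 0.542 = 48390
Group 2: 67750 × 0.96 = 65040
Group 3: 89280 × 0.954 + 125346 × 0.254 = 85173 + 31838 = 117011
Giving 48390 / 65040 / 117011.
Total after period 2: 48390 + 65040 + 117011 = 230441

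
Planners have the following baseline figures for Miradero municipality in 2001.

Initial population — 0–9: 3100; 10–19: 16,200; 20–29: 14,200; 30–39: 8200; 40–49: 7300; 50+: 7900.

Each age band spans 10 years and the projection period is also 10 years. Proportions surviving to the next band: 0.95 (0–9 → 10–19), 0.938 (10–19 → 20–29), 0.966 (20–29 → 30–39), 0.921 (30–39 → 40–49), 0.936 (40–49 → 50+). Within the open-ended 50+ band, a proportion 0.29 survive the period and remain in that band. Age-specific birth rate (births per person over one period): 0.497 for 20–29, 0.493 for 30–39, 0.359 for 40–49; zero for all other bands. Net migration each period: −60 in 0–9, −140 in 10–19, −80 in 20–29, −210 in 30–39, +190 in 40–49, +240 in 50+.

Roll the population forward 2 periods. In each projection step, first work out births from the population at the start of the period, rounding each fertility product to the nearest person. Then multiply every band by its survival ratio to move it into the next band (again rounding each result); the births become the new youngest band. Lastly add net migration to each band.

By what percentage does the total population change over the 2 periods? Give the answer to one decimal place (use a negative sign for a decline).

— Period 1 —
Births: 14200 * 0.497 = 7057  |  8200 * 0.493 = 4043  |  7300 * 0.359 = 2621 ⇒ total 13721
10–19: 3100 * 0.95 = 2945
20–29: 16200 * 0.938 = 15196
30–39: 14200 * 0.966 = 13717
40–49: 8200 * 0.921 = 7552
50+: 7300 * 0.936 + 7900 * 0.29 = 6833 + 2291 = 9124
Net migration: 0–9 − 60 → 13661; 10–19 − 140 → 2805; 20–29 − 80 → 15116; 30–39 − 210 → 13507; 40–49 + 190 → 7742; 50+ + 240 → 9364
Giving 13661 / 2805 / 15116 / 13507 / 7742 / 9364.
— Period 2 —
Births: 15116 * 0.497 = 7513  |  13507 * 0.493 = 6659  |  7742 * 0.359 = 2779 ⇒ total 16951
10–19: 13661 * 0.95 = 12978
20–29: 2805 * 0.938 = 2631
30–39: 15116 * 0.966 = 14602
40–49: 13507 * 0.921 = 12440
50+: 7742 * 0.936 + 9364 * 0.29 = 7247 + 2716 = 9963
Net migration: 0–9 − 60 → 16891; 10–19 − 140 → 12838; 20–29 − 80 → 2551; 30–39 − 210 → 14392; 40–49 + 190 → 12630; 50+ + 240 → 10203
Giving 16891 / 12838 / 2551 / 14392 / 12630 / 10203.
Total: 56900 → 69505; change = 12605; percentage change = 22.2%

22.2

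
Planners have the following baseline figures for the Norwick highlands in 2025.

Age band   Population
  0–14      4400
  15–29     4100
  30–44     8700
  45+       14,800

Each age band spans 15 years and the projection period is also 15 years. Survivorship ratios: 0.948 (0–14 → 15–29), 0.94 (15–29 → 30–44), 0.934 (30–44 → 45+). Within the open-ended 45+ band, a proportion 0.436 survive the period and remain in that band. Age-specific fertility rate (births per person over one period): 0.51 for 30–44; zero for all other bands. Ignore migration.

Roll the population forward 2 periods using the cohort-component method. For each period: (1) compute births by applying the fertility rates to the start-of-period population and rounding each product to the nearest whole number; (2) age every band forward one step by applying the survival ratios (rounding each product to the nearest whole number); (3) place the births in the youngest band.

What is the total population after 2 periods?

20049

(Bands numbered youngest = 1 to oldest = 4.)
— Period 1 —
Births: 8700 × 0.51 = 4437
Band 2: 4400 × 0.948 = 4171
Band 3: 4100 × 0.94 = 3854
Band 4: 8700 × 0.934 + 14800 × 0.436 = 8126 + 6453 = 14579
End of period: [4437, 4171, 3854, 14579]
— Period 2 —
Births: 3854 × 0.51 = 1966
Band 2: 4437 × 0.948 = 4206
Band 3: 4171 × 0.94 = 3921
Band 4: 3854 × 0.934 + 14579 × 0.436 = 3600 + 6356 = 9956
End of period: [1966, 4206, 3921, 9956]
Total after period 2: 1966 + 4206 + 3921 + 9956 = 20049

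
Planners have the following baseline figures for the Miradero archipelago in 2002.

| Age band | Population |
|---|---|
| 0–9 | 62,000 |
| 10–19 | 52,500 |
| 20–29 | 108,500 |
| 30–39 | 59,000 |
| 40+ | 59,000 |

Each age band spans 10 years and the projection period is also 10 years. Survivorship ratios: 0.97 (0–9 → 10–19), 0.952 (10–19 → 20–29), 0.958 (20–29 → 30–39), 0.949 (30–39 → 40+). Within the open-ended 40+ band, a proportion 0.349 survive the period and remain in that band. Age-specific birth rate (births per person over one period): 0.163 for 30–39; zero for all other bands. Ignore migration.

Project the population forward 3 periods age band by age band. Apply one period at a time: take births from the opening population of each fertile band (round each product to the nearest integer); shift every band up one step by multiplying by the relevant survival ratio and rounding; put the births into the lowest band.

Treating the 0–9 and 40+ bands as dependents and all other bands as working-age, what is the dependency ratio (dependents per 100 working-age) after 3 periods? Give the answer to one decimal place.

Let group 1 be 0–9 through group 5 = 40+.
After projecting period 1:
Births: 59000 × 0.163 = 9617
Group 2: 62000 × 0.97 = 60140
Group 3: 52500 × 0.952 = 49980
Group 4: 108500 × 0.958 = 103943
Group 5: 59000 × 0.949 + 59000 × 0.349 = 55991 + 20591 = 76582
End of period: [9617, 60140, 49980, 103943, 76582]
After projecting period 2:
Births: 103943 × 0.163 = 16943
Group 2: 9617 × 0.97 = 9328
Group 3: 60140 × 0.952 = 57253
Group 4: 49980 × 0.958 = 47881
Group 5: 103943 × 0.949 + 76582 × 0.349 = 98642 + 26727 = 125369
End of period: [16943, 9328, 57253, 47881, 125369]
After projecting period 3:
Births: 47881 × 0.163 = 7805
Group 2: 16943 × 0.97 = 16435
Group 3: 9328 × 0.952 = 8880
Group 4: 57253 × 0.958 = 54848
Group 5: 47881 × 0.949 + 125369 × 0.349 = 45439 + 43754 = 89193
End of period: [7805, 16435, 8880, 54848, 89193]
Dependents (band 0–9 + band 40+) = 7805 + 89193 = 96998; working-age = 80163; ratio = 96998/80163 × 100 = 121.0

121.0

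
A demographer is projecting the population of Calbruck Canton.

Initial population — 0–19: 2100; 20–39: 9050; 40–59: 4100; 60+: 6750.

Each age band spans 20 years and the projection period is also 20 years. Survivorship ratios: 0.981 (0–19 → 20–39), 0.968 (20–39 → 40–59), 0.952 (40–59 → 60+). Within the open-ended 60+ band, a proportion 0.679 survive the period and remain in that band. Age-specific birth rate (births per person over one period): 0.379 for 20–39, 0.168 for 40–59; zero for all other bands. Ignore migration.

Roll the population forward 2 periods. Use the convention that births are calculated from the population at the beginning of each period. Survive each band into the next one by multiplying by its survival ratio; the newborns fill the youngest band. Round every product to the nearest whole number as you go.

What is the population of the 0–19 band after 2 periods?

Numbering the bands 1..4 from youngest to oldest:
Period 1:
Births: 9050 * 0.379 = 3430  |  4100 * 0.168 = 689 → total 4119
Band 2: 2100 * 0.981 = 2060
Band 3: 9050 * 0.968 = 8760
Band 4: 4100 * 0.952 + 6750 * 0.679 = 3903 + 4583 = 8486
→ [4119, 2060, 8760, 8486]
Period 2:
Births: 2060 * 0.379 = 781  |  8760 * 0.168 = 1472 → total 2253
Band 2: 4119 * 0.981 = 4041
Band 3: 2060 * 0.968 = 1994
Band 4: 8760 * 0.952 + 8486 * 0.679 = 8340 + 5762 = 14102
→ [2253, 4041, 1994, 14102]

2253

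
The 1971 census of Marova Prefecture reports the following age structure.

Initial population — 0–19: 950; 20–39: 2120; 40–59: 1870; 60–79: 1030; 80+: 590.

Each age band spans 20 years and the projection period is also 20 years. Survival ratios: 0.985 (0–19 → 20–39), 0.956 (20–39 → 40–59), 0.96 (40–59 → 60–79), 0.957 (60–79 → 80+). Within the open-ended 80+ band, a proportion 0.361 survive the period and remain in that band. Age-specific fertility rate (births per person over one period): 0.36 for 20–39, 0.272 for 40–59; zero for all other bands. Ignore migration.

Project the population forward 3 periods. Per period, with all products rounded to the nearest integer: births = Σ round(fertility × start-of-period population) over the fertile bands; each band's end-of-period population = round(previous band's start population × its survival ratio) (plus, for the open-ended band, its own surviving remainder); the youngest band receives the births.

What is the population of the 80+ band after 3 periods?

2639

Period 1.
Births: 2120 × 0.36 = 763 ; 1870 × 0.272 = 509 → 1272
20–39: 950 × 0.985 = 936
40–59: 2120 × 0.956 = 2027
60–79: 1870 × 0.96 = 1795
80+: 1030 × 0.957 + 590 × 0.361 = 986 + 213 = 1199
Population now: 0–19=1272, 20–39=936, 40–59=2027, 60–79=1795, 80+=1199
Period 2.
Births: 936 × 0.36 = 337 ; 2027 × 0.272 = 551 → 888
20–39: 1272 × 0.985 = 1253
40–59: 936 × 0.956 = 895
60–79: 2027 × 0.96 = 1946
80+: 1795 × 0.957 + 1199 × 0.361 = 1718 + 433 = 2151
Population now: 0–19=888, 20–39=1253, 40–59=895, 60–79=1946, 80+=2151
Period 3.
Births: 1253 × 0.36 = 451 ; 895 × 0.272 = 243 → 694
20–39: 888 × 0.985 = 875
40–59: 1253 × 0.956 = 1198
60–79: 895 × 0.96 = 859
80+: 1946 × 0.957 + 2151 × 0.361 = 1862 + 777 = 2639
Population now: 0–19=694, 20–39=875, 40–59=1198, 60–79=859, 80+=2639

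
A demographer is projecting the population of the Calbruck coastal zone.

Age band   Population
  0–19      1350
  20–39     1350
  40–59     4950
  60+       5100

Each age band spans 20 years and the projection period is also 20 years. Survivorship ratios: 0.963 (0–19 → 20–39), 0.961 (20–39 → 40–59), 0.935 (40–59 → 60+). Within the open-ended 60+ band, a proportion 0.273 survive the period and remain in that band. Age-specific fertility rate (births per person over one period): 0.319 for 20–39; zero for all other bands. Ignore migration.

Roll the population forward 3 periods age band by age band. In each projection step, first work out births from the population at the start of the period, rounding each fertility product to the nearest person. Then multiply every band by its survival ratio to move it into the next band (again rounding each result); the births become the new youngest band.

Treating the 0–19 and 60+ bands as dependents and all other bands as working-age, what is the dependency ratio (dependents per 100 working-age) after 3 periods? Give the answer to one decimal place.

After projecting period 1:
Births: 1350 * 0.319 = 431
20–39: 1350 * 0.963 = 1300
40–59: 1350 * 0.961 = 1297
60+: 4950 * 0.935 + 5100 * 0.273 = 4628 + 1392 = 6020
Population now: 0–19=431, 20–39=1300, 40–59=1297, 60+=6020
After projecting period 2:
Births: 1300 * 0.319 = 415
20–39: 431 * 0.963 = 415
40–59: 1300 * 0.961 = 1249
60+: 1297 * 0.935 + 6020 * 0.273 = 1213 + 1643 = 2856
Population now: 0–19=415, 20–39=415, 40–59=1249, 60+=2856
After projecting period 3:
Births: 415 * 0.319 = 132
20–39: 415 * 0.963 = 400
40–59: 415 * 0.961 = 399
60+: 1249 * 0.935 + 2856 * 0.273 = 1168 + 780 = 1948
Population now: 0–19=132, 20–39=400, 40–59=399, 60+=1948
Dependents (band 0–19 + band 60+) = 132 + 1948 = 2080; working-age = 799; ratio = 2080/799 × 100 = 260.3

260.3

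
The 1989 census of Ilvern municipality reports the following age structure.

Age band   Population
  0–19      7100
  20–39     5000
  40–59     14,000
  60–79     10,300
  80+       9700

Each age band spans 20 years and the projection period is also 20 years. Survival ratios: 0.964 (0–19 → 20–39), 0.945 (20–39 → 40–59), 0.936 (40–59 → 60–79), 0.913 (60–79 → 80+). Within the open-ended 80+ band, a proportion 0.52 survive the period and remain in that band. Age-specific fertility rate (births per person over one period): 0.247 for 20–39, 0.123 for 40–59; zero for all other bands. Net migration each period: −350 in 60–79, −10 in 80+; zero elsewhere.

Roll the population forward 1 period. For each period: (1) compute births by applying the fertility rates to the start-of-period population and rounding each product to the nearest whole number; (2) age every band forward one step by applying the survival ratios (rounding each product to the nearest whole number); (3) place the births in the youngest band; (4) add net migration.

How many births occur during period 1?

2957

Let band 1 be 0–19 through band 5 = 80+.
[period 1]
Births: 5000 * 0.247 = 1235 ; 14000 * 0.123 = 1722 → total 2957
Band 2: 7100 * 0.964 = 6844
Band 3: 5000 * 0.945 = 4725
Band 4: 14000 * 0.936 = 13104
Band 5: 10300 * 0.913 + 9700 * 0.52 = 9404 + 5044 = 14448
Net migration: Band 4 − 350 → 12754; Band 5 − 10 → 14438
Population now: 0–19=2957, 20–39=6844, 40–59=4725, 60–79=12754, 80+=14438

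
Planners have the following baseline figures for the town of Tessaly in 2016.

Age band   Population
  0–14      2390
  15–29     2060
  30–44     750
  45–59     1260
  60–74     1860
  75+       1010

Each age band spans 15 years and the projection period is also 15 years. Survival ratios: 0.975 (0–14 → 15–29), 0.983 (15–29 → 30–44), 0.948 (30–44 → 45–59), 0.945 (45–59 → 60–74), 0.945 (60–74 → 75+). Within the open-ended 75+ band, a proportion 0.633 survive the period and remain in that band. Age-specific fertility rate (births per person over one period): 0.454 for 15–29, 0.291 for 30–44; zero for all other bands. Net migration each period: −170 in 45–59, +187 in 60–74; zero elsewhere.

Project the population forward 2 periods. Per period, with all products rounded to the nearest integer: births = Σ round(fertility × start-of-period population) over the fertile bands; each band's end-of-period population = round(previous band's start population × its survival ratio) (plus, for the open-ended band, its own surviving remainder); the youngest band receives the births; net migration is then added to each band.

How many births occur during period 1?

Period 1.
Births: 2060 × 0.454 = 935, 750 × 0.291 = 218 → 1153
15–29: 2390 × 0.975 = 2330
30–44: 2060 × 0.983 = 2025
45–59: 750 × 0.948 = 711
60–74: 1260 × 0.945 = 1191
75+: 1860 × 0.945 + 1010 × 0.633 = 1758 + 639 = 2397
Net migration: 45–59 − 170 → 541; 60–74 + 187 → 1378
Population now: 0–14=1153, 15–29=2330, 30–44=2025, 45–59=541, 60–74=1378, 75+=2397

1153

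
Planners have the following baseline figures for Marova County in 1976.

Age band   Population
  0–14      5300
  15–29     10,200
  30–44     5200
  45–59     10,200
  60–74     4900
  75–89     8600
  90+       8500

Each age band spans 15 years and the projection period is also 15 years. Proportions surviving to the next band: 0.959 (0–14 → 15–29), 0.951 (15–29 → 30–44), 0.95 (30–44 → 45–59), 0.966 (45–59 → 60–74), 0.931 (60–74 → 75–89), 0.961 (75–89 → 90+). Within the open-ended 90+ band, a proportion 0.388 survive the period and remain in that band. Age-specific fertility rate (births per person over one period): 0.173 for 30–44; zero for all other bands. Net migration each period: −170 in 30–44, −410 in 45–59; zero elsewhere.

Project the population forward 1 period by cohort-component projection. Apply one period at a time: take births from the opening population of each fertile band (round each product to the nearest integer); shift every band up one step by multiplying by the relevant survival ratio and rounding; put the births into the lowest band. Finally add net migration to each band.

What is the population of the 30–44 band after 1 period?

Call the bands 1 to 7, youngest first.
Period 1.
Births: 5200 * 0.173 = 900
Band 2: 5300 * 0.959 = 5083
Band 3: 10200 * 0.951 = 9700
Band 4: 5200 * 0.95 = 4940
Band 5: 10200 * 0.966 = 9853
Band 6: 4900 * 0.931 = 4562
Band 7: 8600 * 0.961 + 8500 * 0.388 = 8265 + 3298 = 11563
Net migration: Band 3 − 170 → 9530; Band 4 − 410 → 4530
Giving 900 / 5083 / 9530 / 4530 / 9853 / 4562 / 11563.

9530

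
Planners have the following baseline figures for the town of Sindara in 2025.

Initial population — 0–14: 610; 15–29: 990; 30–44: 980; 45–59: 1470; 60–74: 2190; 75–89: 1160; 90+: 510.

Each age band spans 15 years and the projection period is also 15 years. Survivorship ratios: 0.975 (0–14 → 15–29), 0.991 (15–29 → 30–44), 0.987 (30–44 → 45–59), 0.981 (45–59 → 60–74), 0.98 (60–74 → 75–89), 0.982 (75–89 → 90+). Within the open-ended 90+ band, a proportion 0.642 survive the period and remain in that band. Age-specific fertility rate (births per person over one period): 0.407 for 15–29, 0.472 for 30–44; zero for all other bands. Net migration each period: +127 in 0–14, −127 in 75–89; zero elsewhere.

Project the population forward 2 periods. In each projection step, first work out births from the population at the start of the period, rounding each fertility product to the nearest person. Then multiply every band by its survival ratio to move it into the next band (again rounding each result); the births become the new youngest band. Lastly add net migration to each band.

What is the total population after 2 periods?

(Bands numbered youngest = 1 to oldest = 7.)
Period 1:
Births: 990 × 0.407 = 403 ; 980 × 0.472 = 463 — total 866
Band 2: 610 × 0.975 = 595
Band 3: 990 × 0.991 = 981
Band 4: 980 × 0.987 = 967
Band 5: 1470 × 0.981 = 1442
Band 6: 2190 × 0.98 = 2146
Band 7: 1160 × 0.982 + 510 × 0.642 = 1139 + 327 = 1466
Net migration: Band 1 + 127 → 993; Band 6 − 127 → 2019
Population now: 0–14=993, 15–29=595, 30–44=981, 45–59=967, 60–74=1442, 75–89=2019, 90+=1466
Period 2:
Births: 595 × 0.407 = 242 ; 981 × 0.472 = 463 — total 705
Band 2: 993 × 0.975 = 968
Band 3: 595 × 0.991 = 590
Band 4: 981 × 0.987 = 968
Band 5: 967 × 0.981 = 949
Band 6: 1442 × 0.98 = 1413
Band 7: 2019 × 0.982 + 1466 × 0.642 = 1983 + 941 = 2924
Net migration: Band 1 + 127 → 832; Band 6 − 127 → 1286
Population now: 0–14=832, 15–29=968, 30–44=590, 45–59=968, 60–74=949, 75–89=1286, 90+=2924
Total after period 2: 832 + 968 + 590 + 968 + 949 + 1286 + 2924 = 8517

8517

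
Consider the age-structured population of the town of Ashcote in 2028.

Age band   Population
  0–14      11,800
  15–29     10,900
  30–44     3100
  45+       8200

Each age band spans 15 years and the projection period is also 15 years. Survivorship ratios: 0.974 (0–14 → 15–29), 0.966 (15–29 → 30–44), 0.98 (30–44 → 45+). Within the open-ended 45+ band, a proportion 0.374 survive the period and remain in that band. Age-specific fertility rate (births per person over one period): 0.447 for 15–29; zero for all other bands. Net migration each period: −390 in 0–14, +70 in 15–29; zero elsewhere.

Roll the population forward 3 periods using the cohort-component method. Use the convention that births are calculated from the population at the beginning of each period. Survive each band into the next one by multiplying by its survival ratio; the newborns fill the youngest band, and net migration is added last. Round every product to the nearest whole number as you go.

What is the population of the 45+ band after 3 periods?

After projecting period 1:
Births: 10900 × 0.447 = 4872
15–29: 11800 × 0.974 = 11493
30–44: 10900 × 0.966 = 10529
45+: 3100 × 0.98 + 8200 × 0.374 = 3038 + 3067 = 6105
Net migration: 0–14 − 390 → 4482; 15–29 + 70 → 11563
Population now: 0–14=4482, 15–29=11563, 30–44=10529, 45+=6105
After projecting period 2:
Births: 11563 × 0.447 = 5169
15–29: 4482 × 0.974 = 4365
30–44: 11563 × 0.966 = 11170
45+: 10529 × 0.98 + 6105 × 0.374 = 10318 + 2283 = 12601
Net migration: 0–14 − 390 → 4779; 15–29 + 70 → 4435
Population now: 0–14=4779, 15–29=4435, 30–44=11170, 45+=12601
After projecting period 3:
Births: 4435 × 0.447 = 1982
15–29: 4779 × 0.974 = 4655
30–44: 4435 × 0.966 = 4284
45+: 11170 × 0.98 + 12601 × 0.374 = 10947 + 4713 = 15660
Net migration: 0–14 − 390 → 1592; 15–29 + 70 → 4725
Population now: 0–14=1592, 15–29=4725, 30–44=4284, 45+=15660

15660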